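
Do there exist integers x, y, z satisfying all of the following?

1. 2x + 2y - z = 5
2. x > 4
Yes

Take x = 5, y = 0, z = 5. Substituting into each constraint:
  (1) 2(5) + 2(0) + (-5) = 5 ✓
  (2) 5 > 4 ✓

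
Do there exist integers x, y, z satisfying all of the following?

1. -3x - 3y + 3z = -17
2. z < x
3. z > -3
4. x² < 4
No

Even the single constraint (-3x - 3y + 3z = -17) is infeasible over the integers.

  - -3x - 3y + 3z = -17: every term on the left is divisible by 3, so the LHS ≡ 0 (mod 3), but the RHS -17 is not — no integer solution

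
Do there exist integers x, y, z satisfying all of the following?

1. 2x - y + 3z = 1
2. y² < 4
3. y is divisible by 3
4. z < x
Yes

Take x = 2, y = 0, z = -1. Substituting into each constraint:
  (1) 2(2) + 0 + 3(-1) = 1 ✓
  (2) y² = (0)² = 0, and 0 < 4 ✓
  (3) 0 = 3 × 0, remainder 0 ✓
  (4) -1 < 2 ✓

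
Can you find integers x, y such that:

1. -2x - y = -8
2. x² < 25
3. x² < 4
Yes

Take x = 0, y = 8. Substituting into each constraint:
  (1) -2(0) + (-8) = -8 ✓
  (2) x² = (0)² = 0, and 0 < 25 ✓
  (3) x² = (0)² = 0, and 0 < 4 ✓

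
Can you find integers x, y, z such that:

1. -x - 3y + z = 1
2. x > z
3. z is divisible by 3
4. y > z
Yes

Take x = 2, y = -2, z = -3. Substituting into each constraint:
  (1) (-2) - 3(-2) + (-3) = 1 ✓
  (2) 2 > -3 ✓
  (3) -3 = 3 × -1, remainder 0 ✓
  (4) -2 > -3 ✓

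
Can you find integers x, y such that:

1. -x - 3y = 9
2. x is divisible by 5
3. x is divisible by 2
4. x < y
Yes

Take x = -30, y = 7. Substituting into each constraint:
  (1) 30 - 3(7) = 9 ✓
  (2) -30 = 5 × -6, remainder 0 ✓
  (3) -30 = 2 × -15, remainder 0 ✓
  (4) -30 < 7 ✓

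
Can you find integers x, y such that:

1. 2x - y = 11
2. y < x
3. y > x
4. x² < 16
No

A contradictory subset is {y < x, y > x}. No integer assignment can satisfy these jointly:

  - y < x: bounds one variable relative to another variable
  - y > x: bounds one variable relative to another variable

Direct contradiction: x > y and y > x cannot both hold.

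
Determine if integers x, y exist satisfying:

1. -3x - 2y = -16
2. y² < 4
Yes

Take x = 6, y = -1. Substituting into each constraint:
  (1) -3(6) - 2(-1) = -16 ✓
  (2) y² = (-1)² = 1, and 1 < 4 ✓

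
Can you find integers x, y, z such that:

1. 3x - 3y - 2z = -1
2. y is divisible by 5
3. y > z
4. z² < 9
Yes

Take x = -1, y = 0, z = -1. Substituting into each constraint:
  (1) 3(-1) - 3(0) - 2(-1) = -1 ✓
  (2) 0 = 5 × 0, remainder 0 ✓
  (3) 0 > -1 ✓
  (4) z² = (-1)² = 1, and 1 < 9 ✓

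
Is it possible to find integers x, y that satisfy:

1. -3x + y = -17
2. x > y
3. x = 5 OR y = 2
Yes

Take x = 5, y = -2. Substituting into each constraint:
  (1) -3(5) + (-2) = -17 ✓
  (2) 5 > -2 ✓
  (3) x = 5, target 5 ✓ (first branch holds)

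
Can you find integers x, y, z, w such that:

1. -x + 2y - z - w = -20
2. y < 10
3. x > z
Yes

Take x = 0, y = -10, z = -1, w = 1. Substituting into each constraint:
  (1) 0 + 2(-10) + 1 + (-1) = -20 ✓
  (2) -10 < 10 ✓
  (3) 0 > -1 ✓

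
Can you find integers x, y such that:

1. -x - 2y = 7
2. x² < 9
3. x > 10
No

A contradictory subset is {x² < 9, x > 10}. No integer assignment can satisfy these jointly:

  - x² < 9: restricts x to |x| ≤ 2
  - x > 10: bounds one variable relative to a constant

Direct contradiction: the bounds on x require x ≥ 11 and x ≤ 2 simultaneously, which is empty.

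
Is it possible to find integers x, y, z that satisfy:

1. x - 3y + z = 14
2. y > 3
Yes

Take x = 26, y = 4, z = 0. Substituting into each constraint:
  (1) 26 - 3(4) + 0 = 14 ✓
  (2) 4 > 3 ✓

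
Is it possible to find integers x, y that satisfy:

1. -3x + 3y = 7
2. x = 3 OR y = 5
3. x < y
No

Even the single constraint (-3x + 3y = 7) is infeasible over the integers.

  - -3x + 3y = 7: every term on the left is divisible by 3, so the LHS ≡ 0 (mod 3), but the RHS 7 is not — no integer solution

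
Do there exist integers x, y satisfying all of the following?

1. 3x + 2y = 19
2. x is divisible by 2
No

The full constraint system is jointly infeasible over the integers. Each constraint and what it forces:

  - 3x + 2y = 19: is a linear equation tying the variables together
  - x is divisible by 2: restricts x to multiples of 2

Modular obstruction: writing x = 2x', every remaining term of the linear equation is divisible by 2, so the left side is ≡ 0 (mod 2); but the right side 19 ≡ 1 (mod 2). No integers can satisfy it.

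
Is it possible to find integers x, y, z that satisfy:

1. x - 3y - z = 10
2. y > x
Yes

Take x = -1, y = 0, z = -11. Substituting into each constraint:
  (1) (-1) - 3(0) + 11 = 10 ✓
  (2) 0 > -1 ✓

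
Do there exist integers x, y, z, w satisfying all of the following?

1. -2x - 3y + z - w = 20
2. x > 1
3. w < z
Yes

Take x = 4, y = -9, z = 0, w = -1. Substituting into each constraint:
  (1) -2(4) - 3(-9) + 0 + 1 = 20 ✓
  (2) 4 > 1 ✓
  (3) -1 < 0 ✓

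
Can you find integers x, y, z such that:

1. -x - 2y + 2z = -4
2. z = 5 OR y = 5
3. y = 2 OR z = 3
Yes

Take x = 0, y = 5, z = 3. Substituting into each constraint:
  (1) 0 - 2(5) + 2(3) = -4 ✓
  (2) y = 5, target 5 ✓ (second branch holds)
  (3) z = 3, target 3 ✓ (second branch holds)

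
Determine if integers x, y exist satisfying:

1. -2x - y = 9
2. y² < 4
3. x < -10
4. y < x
No

A contradictory subset is {-2x - y = 9, x < -10, y < x}. No integer assignment can satisfy these jointly:

  - -2x - y = 9: is a linear equation tying the variables together
  - x < -10: bounds one variable relative to a constant
  - y < x: bounds one variable relative to another variable

Propagating the comparison: y < x and x ≤ -11 give y ≤ -12. Range argument: with x ∈ [−∞, -11], y ∈ [−∞, -12], the left side of the equation is at least 34, but the right side is 9 < 34. No integer solution exists.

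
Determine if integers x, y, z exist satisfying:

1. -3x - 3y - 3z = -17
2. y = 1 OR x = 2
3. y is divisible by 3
No

Even the single constraint (-3x - 3y - 3z = -17) is infeasible over the integers.

  - -3x - 3y - 3z = -17: every term on the left is divisible by 3, so the LHS ≡ 0 (mod 3), but the RHS -17 is not — no integer solution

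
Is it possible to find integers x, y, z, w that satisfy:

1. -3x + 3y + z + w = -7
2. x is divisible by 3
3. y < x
Yes

Take x = 0, y = -1, z = -4, w = 0. Substituting into each constraint:
  (1) -3(0) + 3(-1) + (-4) + 0 = -7 ✓
  (2) 0 = 3 × 0, remainder 0 ✓
  (3) -1 < 0 ✓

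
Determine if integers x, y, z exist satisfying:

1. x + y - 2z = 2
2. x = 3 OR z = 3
Yes

Take x = 2, y = 6, z = 3. Substituting into each constraint:
  (1) 2 + 6 - 2(3) = 2 ✓
  (2) z = 3, target 3 ✓ (second branch holds)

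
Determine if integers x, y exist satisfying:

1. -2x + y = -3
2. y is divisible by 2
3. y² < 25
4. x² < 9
No

A contradictory subset is {-2x + y = -3, y is divisible by 2}. No integer assignment can satisfy these jointly:

  - -2x + y = -3: is a linear equation tying the variables together
  - y is divisible by 2: restricts y to multiples of 2

Modular obstruction: writing y = 2y', every remaining term of the linear equation is divisible by 2, so the left side is ≡ 0 (mod 2); but the right side -3 ≡ 1 (mod 2). No integers can satisfy it.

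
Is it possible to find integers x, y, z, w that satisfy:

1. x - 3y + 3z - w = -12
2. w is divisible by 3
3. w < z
Yes

Take x = -15, y = 0, z = 1, w = 0. Substituting into each constraint:
  (1) (-15) - 3(0) + 3(1) + 0 = -12 ✓
  (2) 0 = 3 × 0, remainder 0 ✓
  (3) 0 < 1 ✓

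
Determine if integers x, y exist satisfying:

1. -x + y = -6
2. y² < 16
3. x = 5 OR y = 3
Yes

Take x = 5, y = -1. Substituting into each constraint:
  (1) (-5) + (-1) = -6 ✓
  (2) y² = (-1)² = 1, and 1 < 16 ✓
  (3) x = 5, target 5 ✓ (first branch holds)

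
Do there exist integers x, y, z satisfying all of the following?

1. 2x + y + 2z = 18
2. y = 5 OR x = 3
Yes

Take x = 3, y = 6, z = 3. Substituting into each constraint:
  (1) 2(3) + 6 + 2(3) = 18 ✓
  (2) x = 3, target 3 ✓ (second branch holds)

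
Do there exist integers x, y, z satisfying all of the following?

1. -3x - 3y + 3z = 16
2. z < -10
No

Even the single constraint (-3x - 3y + 3z = 16) is infeasible over the integers.

  - -3x - 3y + 3z = 16: every term on the left is divisible by 3, so the LHS ≡ 0 (mod 3), but the RHS 16 is not — no integer solution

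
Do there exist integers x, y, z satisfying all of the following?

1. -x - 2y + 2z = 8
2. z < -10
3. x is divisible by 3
Yes

Take x = 0, y = -15, z = -11. Substituting into each constraint:
  (1) 0 - 2(-15) + 2(-11) = 8 ✓
  (2) -11 < -10 ✓
  (3) 0 = 3 × 0, remainder 0 ✓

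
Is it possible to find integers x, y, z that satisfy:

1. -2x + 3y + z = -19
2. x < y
Yes

Take x = -1, y = 0, z = -21. Substituting into each constraint:
  (1) -2(-1) + 3(0) + (-21) = -19 ✓
  (2) -1 < 0 ✓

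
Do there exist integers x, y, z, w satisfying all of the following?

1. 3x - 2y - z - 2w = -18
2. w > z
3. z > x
Yes

Take x = -2, y = 5, z = 0, w = 1. Substituting into each constraint:
  (1) 3(-2) - 2(5) + 0 - 2(1) = -18 ✓
  (2) 1 > 0 ✓
  (3) 0 > -2 ✓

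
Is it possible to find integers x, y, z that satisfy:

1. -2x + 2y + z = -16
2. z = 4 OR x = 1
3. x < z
Yes

Take x = 1, y = -10, z = 6. Substituting into each constraint:
  (1) -2(1) + 2(-10) + 6 = -16 ✓
  (2) x = 1, target 1 ✓ (second branch holds)
  (3) 1 < 6 ✓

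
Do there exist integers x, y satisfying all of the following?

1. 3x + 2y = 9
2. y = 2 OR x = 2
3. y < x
No

The full constraint system is jointly infeasible over the integers. Each constraint and what it forces:

  - 3x + 2y = 9: is a linear equation tying the variables together
  - y = 2 OR x = 2: forces a choice: either y = 2 or x = 2
  - y < x: bounds one variable relative to another variable

Split on the disjunction (y = 2 OR x = 2):
  • If y = 2: with y = 2, every remaining term of the linear equation is divisible by 3, so the left side is ≡ 0 (mod 3); but the right side 5 ≡ 2 (mod 3). No integers can satisfy it.
  • If x = 2: with x = 2, every remaining term of the linear equation is divisible by 2, so the left side is ≡ 0 (mod 2); but the right side 3 ≡ 1 (mod 2). No integers can satisfy it.
Both branches are infeasible, so the system has no integer solution.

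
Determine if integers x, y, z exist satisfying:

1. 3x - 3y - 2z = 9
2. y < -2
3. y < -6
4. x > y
Yes

Take x = 0, y = -7, z = 6. Substituting into each constraint:
  (1) 3(0) - 3(-7) - 2(6) = 9 ✓
  (2) -7 < -2 ✓
  (3) -7 < -6 ✓
  (4) 0 > -7 ✓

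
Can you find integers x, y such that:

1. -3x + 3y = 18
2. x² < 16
Yes

Take x = 0, y = 6. Substituting into each constraint:
  (1) -3(0) + 3(6) = 18 ✓
  (2) x² = (0)² = 0, and 0 < 16 ✓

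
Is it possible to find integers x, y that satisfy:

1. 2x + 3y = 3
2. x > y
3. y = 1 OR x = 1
No

The full constraint system is jointly infeasible over the integers. Each constraint and what it forces:

  - 2x + 3y = 3: is a linear equation tying the variables together
  - x > y: bounds one variable relative to another variable
  - y = 1 OR x = 1: forces a choice: either y = 1 or x = 1

Split on the disjunction (y = 1 OR x = 1):
  • If y = 1: the equation forces x = 0, giving (y, x) = (1, 0), which violates x > y.
  • If x = 1: with x = 1, every remaining term of the linear equation is divisible by 3, so the left side is ≡ 0 (mod 3); but the right side 1 ≡ 1 (mod 3). No integers can satisfy it.
Both branches are infeasible, so the system has no integer solution.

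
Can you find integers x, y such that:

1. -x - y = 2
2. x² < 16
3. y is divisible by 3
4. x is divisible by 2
Yes

Take x = -2, y = 0. Substituting into each constraint:
  (1) 2 + 0 = 2 ✓
  (2) x² = (-2)² = 4, and 4 < 16 ✓
  (3) 0 = 3 × 0, remainder 0 ✓
  (4) -2 = 2 × -1, remainder 0 ✓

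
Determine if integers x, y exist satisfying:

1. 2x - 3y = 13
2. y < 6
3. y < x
Yes

Take x = 8, y = 1. Substituting into each constraint:
  (1) 2(8) - 3(1) = 13 ✓
  (2) 1 < 6 ✓
  (3) 1 < 8 ✓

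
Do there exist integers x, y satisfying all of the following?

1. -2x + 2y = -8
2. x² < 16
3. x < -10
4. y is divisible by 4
No

A contradictory subset is {x² < 16, x < -10}. No integer assignment can satisfy these jointly:

  - x² < 16: restricts x to |x| ≤ 3
  - x < -10: bounds one variable relative to a constant

Direct contradiction: the bounds on x require x ≥ -3 and x ≤ -11 simultaneously, which is empty.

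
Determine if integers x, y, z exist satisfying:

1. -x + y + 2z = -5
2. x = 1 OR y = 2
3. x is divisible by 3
Yes

Take x = 3, y = 2, z = -2. Substituting into each constraint:
  (1) (-3) + 2 + 2(-2) = -5 ✓
  (2) y = 2, target 2 ✓ (second branch holds)
  (3) 3 = 3 × 1, remainder 0 ✓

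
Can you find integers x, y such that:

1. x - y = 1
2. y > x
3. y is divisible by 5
No

A contradictory subset is {x - y = 1, y > x}. No integer assignment can satisfy these jointly:

  - x - y = 1: is a linear equation tying the variables together
  - y > x: bounds one variable relative to another variable

From the equation, x − y = 1, i.e. y − x = -1; but y > x requires y − x ≥ 1. Contradiction.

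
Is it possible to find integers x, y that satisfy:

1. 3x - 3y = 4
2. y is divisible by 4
No

Even the single constraint (3x - 3y = 4) is infeasible over the integers.

  - 3x - 3y = 4: every term on the left is divisible by 3, so the LHS ≡ 0 (mod 3), but the RHS 4 is not — no integer solution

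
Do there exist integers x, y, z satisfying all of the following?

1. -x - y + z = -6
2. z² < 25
Yes

Take x = 6, y = 0, z = 0. Substituting into each constraint:
  (1) (-6) + 0 + 0 = -6 ✓
  (2) z² = (0)² = 0, and 0 < 25 ✓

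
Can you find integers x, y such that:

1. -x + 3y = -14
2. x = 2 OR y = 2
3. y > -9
Yes

Take x = 2, y = -4. Substituting into each constraint:
  (1) (-2) + 3(-4) = -14 ✓
  (2) x = 2, target 2 ✓ (first branch holds)
  (3) -4 > -9 ✓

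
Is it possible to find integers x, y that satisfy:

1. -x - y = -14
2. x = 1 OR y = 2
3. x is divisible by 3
Yes

Take x = 12, y = 2. Substituting into each constraint:
  (1) (-12) + (-2) = -14 ✓
  (2) y = 2, target 2 ✓ (second branch holds)
  (3) 12 = 3 × 4, remainder 0 ✓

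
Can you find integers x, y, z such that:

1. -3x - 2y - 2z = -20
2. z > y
Yes

Take x = 6, y = 0, z = 1. Substituting into each constraint:
  (1) -3(6) - 2(0) - 2(1) = -20 ✓
  (2) 1 > 0 ✓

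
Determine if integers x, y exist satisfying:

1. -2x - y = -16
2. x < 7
Yes

Take x = 6, y = 4. Substituting into each constraint:
  (1) -2(6) + (-4) = -16 ✓
  (2) 6 < 7 ✓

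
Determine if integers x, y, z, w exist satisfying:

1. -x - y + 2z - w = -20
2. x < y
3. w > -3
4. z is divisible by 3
Yes

Take x = 0, y = 1, z = 0, w = 19. Substituting into each constraint:
  (1) 0 + (-1) + 2(0) + (-19) = -20 ✓
  (2) 0 < 1 ✓
  (3) 19 > -3 ✓
  (4) 0 = 3 × 0, remainder 0 ✓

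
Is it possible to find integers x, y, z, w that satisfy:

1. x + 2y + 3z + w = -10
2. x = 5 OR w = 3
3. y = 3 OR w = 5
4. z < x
Yes

Take x = 5, y = -16, z = 4, w = 5. Substituting into each constraint:
  (1) 5 + 2(-16) + 3(4) + 5 = -10 ✓
  (2) x = 5, target 5 ✓ (first branch holds)
  (3) w = 5, target 5 ✓ (second branch holds)
  (4) 4 < 5 ✓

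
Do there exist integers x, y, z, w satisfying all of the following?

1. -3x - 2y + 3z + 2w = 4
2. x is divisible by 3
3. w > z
Yes

Take x = 0, y = -1, z = 0, w = 1. Substituting into each constraint:
  (1) -3(0) - 2(-1) + 3(0) + 2(1) = 4 ✓
  (2) 0 = 3 × 0, remainder 0 ✓
  (3) 1 > 0 ✓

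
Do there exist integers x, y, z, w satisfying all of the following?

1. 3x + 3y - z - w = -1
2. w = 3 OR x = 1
Yes

Take x = 1, y = -2, z = -2, w = 0. Substituting into each constraint:
  (1) 3(1) + 3(-2) + 2 + 0 = -1 ✓
  (2) x = 1, target 1 ✓ (second branch holds)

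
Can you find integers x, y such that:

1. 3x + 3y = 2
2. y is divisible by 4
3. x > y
No

Even the single constraint (3x + 3y = 2) is infeasible over the integers.

  - 3x + 3y = 2: every term on the left is divisible by 3, so the LHS ≡ 0 (mod 3), but the RHS 2 is not — no integer solution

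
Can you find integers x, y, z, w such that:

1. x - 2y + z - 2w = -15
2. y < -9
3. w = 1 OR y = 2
Yes

Take x = 0, y = -10, z = -33, w = 1. Substituting into each constraint:
  (1) 0 - 2(-10) + (-33) - 2(1) = -15 ✓
  (2) -10 < -9 ✓
  (3) w = 1, target 1 ✓ (first branch holds)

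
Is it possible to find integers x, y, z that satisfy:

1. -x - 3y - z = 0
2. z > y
Yes

Take x = 3, y = -1, z = 0. Substituting into each constraint:
  (1) (-3) - 3(-1) + 0 = 0 ✓
  (2) 0 > -1 ✓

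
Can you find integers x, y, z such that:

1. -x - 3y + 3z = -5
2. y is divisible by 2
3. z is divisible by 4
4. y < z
Yes

Take x = 11, y = -2, z = 0. Substituting into each constraint:
  (1) (-11) - 3(-2) + 3(0) = -5 ✓
  (2) -2 = 2 × -1, remainder 0 ✓
  (3) 0 = 4 × 0, remainder 0 ✓
  (4) -2 < 0 ✓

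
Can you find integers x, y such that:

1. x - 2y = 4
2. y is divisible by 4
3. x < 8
Yes

Take x = 4, y = 0. Substituting into each constraint:
  (1) 4 - 2(0) = 4 ✓
  (2) 0 = 4 × 0, remainder 0 ✓
  (3) 4 < 8 ✓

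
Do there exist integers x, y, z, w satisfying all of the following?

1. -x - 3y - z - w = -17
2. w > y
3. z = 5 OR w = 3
Yes

Take x = 8, y = 2, z = 0, w = 3. Substituting into each constraint:
  (1) (-8) - 3(2) + 0 + (-3) = -17 ✓
  (2) 3 > 2 ✓
  (3) w = 3, target 3 ✓ (second branch holds)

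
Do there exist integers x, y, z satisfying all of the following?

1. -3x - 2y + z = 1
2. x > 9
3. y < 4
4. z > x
Yes

Take x = 10, y = -10, z = 11. Substituting into each constraint:
  (1) -3(10) - 2(-10) + 11 = 1 ✓
  (2) 10 > 9 ✓
  (3) -10 < 4 ✓
  (4) 11 > 10 ✓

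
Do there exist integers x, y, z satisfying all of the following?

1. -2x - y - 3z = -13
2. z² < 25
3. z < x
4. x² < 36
Yes

Take x = 1, y = 11, z = 0. Substituting into each constraint:
  (1) -2(1) + (-11) - 3(0) = -13 ✓
  (2) z² = (0)² = 0, and 0 < 25 ✓
  (3) 0 < 1 ✓
  (4) x² = (1)² = 1, and 1 < 36 ✓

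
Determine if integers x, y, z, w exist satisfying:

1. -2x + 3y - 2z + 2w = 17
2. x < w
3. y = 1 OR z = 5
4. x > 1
Yes

Take x = 2, y = 1, z = -6, w = 3. Substituting into each constraint:
  (1) -2(2) + 3(1) - 2(-6) + 2(3) = 17 ✓
  (2) 2 < 3 ✓
  (3) y = 1, target 1 ✓ (first branch holds)
  (4) 2 > 1 ✓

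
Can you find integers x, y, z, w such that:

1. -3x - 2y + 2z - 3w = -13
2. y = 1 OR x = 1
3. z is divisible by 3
Yes

Take x = 1, y = 2, z = 0, w = 2. Substituting into each constraint:
  (1) -3(1) - 2(2) + 2(0) - 3(2) = -13 ✓
  (2) x = 1, target 1 ✓ (second branch holds)
  (3) 0 = 3 × 0, remainder 0 ✓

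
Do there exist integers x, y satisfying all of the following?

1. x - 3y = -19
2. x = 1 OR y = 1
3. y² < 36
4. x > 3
No

A contradictory subset is {x - 3y = -19, x = 1 OR y = 1, x > 3}. No integer assignment can satisfy these jointly:

  - x - 3y = -19: is a linear equation tying the variables together
  - x = 1 OR y = 1: forces a choice: either x = 1 or y = 1
  - x > 3: bounds one variable relative to a constant

Split on the disjunction (x = 1 OR y = 1):
  • If x = 1: this contradicts the bound x ≥ 4.
  • If y = 1: the equation forces x = -16, which contradicts the bound x ≥ 4.
Both branches are infeasible, so the system has no integer solution.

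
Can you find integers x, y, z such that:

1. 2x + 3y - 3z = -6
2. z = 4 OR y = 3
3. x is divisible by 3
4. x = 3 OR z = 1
Yes

Take x = 3, y = 3, z = 7. Substituting into each constraint:
  (1) 2(3) + 3(3) - 3(7) = -6 ✓
  (2) y = 3, target 3 ✓ (second branch holds)
  (3) 3 = 3 × 1, remainder 0 ✓
  (4) x = 3, target 3 ✓ (first branch holds)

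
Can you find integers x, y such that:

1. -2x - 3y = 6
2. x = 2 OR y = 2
Yes

Take x = -6, y = 2. Substituting into each constraint:
  (1) -2(-6) - 3(2) = 6 ✓
  (2) y = 2, target 2 ✓ (second branch holds)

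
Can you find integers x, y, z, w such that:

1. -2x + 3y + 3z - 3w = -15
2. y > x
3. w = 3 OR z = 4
Yes

Take x = 0, y = 1, z = -3, w = 3. Substituting into each constraint:
  (1) -2(0) + 3(1) + 3(-3) - 3(3) = -15 ✓
  (2) 1 > 0 ✓
  (3) w = 3, target 3 ✓ (first branch holds)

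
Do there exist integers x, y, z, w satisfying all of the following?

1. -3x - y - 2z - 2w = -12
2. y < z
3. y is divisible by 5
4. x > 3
Yes

Take x = 4, y = 0, z = 1, w = -1. Substituting into each constraint:
  (1) -3(4) + 0 - 2(1) - 2(-1) = -12 ✓
  (2) 0 < 1 ✓
  (3) 0 = 5 × 0, remainder 0 ✓
  (4) 4 > 3 ✓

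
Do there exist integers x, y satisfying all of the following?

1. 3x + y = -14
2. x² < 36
Yes

Take x = -5, y = 1. Substituting into each constraint:
  (1) 3(-5) + 1 = -14 ✓
  (2) x² = (-5)² = 25, and 25 < 36 ✓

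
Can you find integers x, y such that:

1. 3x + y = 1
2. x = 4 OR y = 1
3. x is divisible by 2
Yes

Take x = 0, y = 1. Substituting into each constraint:
  (1) 3(0) + 1 = 1 ✓
  (2) y = 1, target 1 ✓ (second branch holds)
  (3) 0 = 2 × 0, remainder 0 ✓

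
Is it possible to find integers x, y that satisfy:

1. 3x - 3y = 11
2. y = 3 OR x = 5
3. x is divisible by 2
No

Even the single constraint (3x - 3y = 11) is infeasible over the integers.

  - 3x - 3y = 11: every term on the left is divisible by 3, so the LHS ≡ 0 (mod 3), but the RHS 11 is not — no integer solution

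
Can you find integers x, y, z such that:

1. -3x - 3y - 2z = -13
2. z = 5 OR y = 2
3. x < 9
Yes

Take x = 1, y = 2, z = 2. Substituting into each constraint:
  (1) -3(1) - 3(2) - 2(2) = -13 ✓
  (2) y = 2, target 2 ✓ (second branch holds)
  (3) 1 < 9 ✓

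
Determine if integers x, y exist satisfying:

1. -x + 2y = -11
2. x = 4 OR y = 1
Yes

Take x = 13, y = 1. Substituting into each constraint:
  (1) (-13) + 2(1) = -11 ✓
  (2) y = 1, target 1 ✓ (second branch holds)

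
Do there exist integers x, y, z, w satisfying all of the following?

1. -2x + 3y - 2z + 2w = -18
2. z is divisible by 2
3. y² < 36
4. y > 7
No

A contradictory subset is {y² < 36, y > 7}. No integer assignment can satisfy these jointly:

  - y² < 36: restricts y to |y| ≤ 5
  - y > 7: bounds one variable relative to a constant

Direct contradiction: the bounds on y require y ≥ 8 and y ≤ 5 simultaneously, which is empty.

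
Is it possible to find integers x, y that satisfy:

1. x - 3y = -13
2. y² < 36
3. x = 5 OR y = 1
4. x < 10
Yes

Take x = -10, y = 1. Substituting into each constraint:
  (1) (-10) - 3(1) = -13 ✓
  (2) y² = (1)² = 1, and 1 < 36 ✓
  (3) y = 1, target 1 ✓ (second branch holds)
  (4) -10 < 10 ✓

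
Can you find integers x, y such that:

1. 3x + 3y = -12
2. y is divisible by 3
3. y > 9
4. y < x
No

A contradictory subset is {3x + 3y = -12, y > 9, y < x}. No integer assignment can satisfy these jointly:

  - 3x + 3y = -12: is a linear equation tying the variables together
  - y > 9: bounds one variable relative to a constant
  - y < x: bounds one variable relative to another variable

Propagating the comparison: x > y and y ≥ 10 give x ≥ 11. Range argument: with x ∈ [11, ∞], y ∈ [10, ∞], the left side of the equation is at least 63, but the right side is -12 < 63. No integer solution exists.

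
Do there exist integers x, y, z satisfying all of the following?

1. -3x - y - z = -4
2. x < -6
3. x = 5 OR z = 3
Yes

Take x = -7, y = 22, z = 3. Substituting into each constraint:
  (1) -3(-7) + (-22) + (-3) = -4 ✓
  (2) -7 < -6 ✓
  (3) z = 3, target 3 ✓ (second branch holds)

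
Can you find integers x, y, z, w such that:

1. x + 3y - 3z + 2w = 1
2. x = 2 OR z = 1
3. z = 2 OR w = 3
Yes

Take x = 2, y = 1, z = 2, w = 1. Substituting into each constraint:
  (1) 2 + 3(1) - 3(2) + 2(1) = 1 ✓
  (2) x = 2, target 2 ✓ (first branch holds)
  (3) z = 2, target 2 ✓ (first branch holds)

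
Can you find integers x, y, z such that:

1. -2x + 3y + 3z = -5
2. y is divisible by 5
Yes

Take x = 4, y = 0, z = 1. Substituting into each constraint:
  (1) -2(4) + 3(0) + 3(1) = -5 ✓
  (2) 0 = 5 × 0, remainder 0 ✓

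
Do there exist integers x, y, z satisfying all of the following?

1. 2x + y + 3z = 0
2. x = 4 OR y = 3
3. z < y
Yes

Take x = -3, y = 3, z = 1. Substituting into each constraint:
  (1) 2(-3) + 3 + 3(1) = 0 ✓
  (2) y = 3, target 3 ✓ (second branch holds)
  (3) 1 < 3 ✓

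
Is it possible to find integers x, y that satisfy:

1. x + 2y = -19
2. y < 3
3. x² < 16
Yes

Take x = 1, y = -10. Substituting into each constraint:
  (1) 1 + 2(-10) = -19 ✓
  (2) -10 < 3 ✓
  (3) x² = (1)² = 1, and 1 < 16 ✓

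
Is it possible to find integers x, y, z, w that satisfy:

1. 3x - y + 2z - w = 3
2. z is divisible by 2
Yes

Take x = 0, y = -3, z = 0, w = 0. Substituting into each constraint:
  (1) 3(0) + 3 + 2(0) + 0 = 3 ✓
  (2) 0 = 2 × 0, remainder 0 ✓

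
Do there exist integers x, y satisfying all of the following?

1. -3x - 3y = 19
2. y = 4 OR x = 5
No

Even the single constraint (-3x - 3y = 19) is infeasible over the integers.

  - -3x - 3y = 19: every term on the left is divisible by 3, so the LHS ≡ 0 (mod 3), but the RHS 19 is not — no integer solution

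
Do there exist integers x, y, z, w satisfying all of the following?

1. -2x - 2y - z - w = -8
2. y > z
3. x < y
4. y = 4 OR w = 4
Yes

Take x = 1, y = 2, z = -2, w = 4. Substituting into each constraint:
  (1) -2(1) - 2(2) + 2 + (-4) = -8 ✓
  (2) 2 > -2 ✓
  (3) 1 < 2 ✓
  (4) w = 4, target 4 ✓ (second branch holds)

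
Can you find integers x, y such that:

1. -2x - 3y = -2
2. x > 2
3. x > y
Yes

Take x = 4, y = -2. Substituting into each constraint:
  (1) -2(4) - 3(-2) = -2 ✓
  (2) 4 > 2 ✓
  (3) 4 > -2 ✓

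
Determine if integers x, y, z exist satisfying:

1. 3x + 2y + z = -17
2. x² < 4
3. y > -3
Yes

Take x = 0, y = -2, z = -13. Substituting into each constraint:
  (1) 3(0) + 2(-2) + (-13) = -17 ✓
  (2) x² = (0)² = 0, and 0 < 4 ✓
  (3) -2 > -3 ✓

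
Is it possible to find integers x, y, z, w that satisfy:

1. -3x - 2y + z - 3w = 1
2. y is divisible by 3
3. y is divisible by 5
Yes

Take x = 0, y = 0, z = 1, w = 0. Substituting into each constraint:
  (1) -3(0) - 2(0) + 1 - 3(0) = 1 ✓
  (2) 0 = 3 × 0, remainder 0 ✓
  (3) 0 = 5 × 0, remainder 0 ✓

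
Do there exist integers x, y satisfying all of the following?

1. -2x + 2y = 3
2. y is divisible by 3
No

Even the single constraint (-2x + 2y = 3) is infeasible over the integers.

  - -2x + 2y = 3: every term on the left is divisible by 2, so the LHS ≡ 0 (mod 2), but the RHS 3 is not — no integer solution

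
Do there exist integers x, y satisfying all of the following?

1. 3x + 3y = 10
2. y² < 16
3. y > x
No

Even the single constraint (3x + 3y = 10) is infeasible over the integers.

  - 3x + 3y = 10: every term on the left is divisible by 3, so the LHS ≡ 0 (mod 3), but the RHS 10 is not — no integer solution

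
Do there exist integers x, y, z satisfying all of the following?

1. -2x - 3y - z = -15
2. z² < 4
Yes

Take x = 7, y = 0, z = 1. Substituting into each constraint:
  (1) -2(7) - 3(0) + (-1) = -15 ✓
  (2) z² = (1)² = 1, and 1 < 4 ✓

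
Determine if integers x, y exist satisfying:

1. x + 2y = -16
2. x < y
Yes

Take x = -6, y = -5. Substituting into each constraint:
  (1) (-6) + 2(-5) = -16 ✓
  (2) -6 < -5 ✓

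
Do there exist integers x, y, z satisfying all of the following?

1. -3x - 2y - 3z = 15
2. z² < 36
Yes

Take x = 1, y = -9, z = 0. Substituting into each constraint:
  (1) -3(1) - 2(-9) - 3(0) = 15 ✓
  (2) z² = (0)² = 0, and 0 < 36 ✓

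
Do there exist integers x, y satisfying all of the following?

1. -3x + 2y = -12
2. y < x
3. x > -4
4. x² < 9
Yes

Take x = 0, y = -6. Substituting into each constraint:
  (1) -3(0) + 2(-6) = -12 ✓
  (2) -6 < 0 ✓
  (3) 0 > -4 ✓
  (4) x² = (0)² = 0, and 0 < 9 ✓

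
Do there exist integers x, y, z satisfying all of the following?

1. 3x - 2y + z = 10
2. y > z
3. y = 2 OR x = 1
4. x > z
Yes

Take x = 1, y = -8, z = -9. Substituting into each constraint:
  (1) 3(1) - 2(-8) + (-9) = 10 ✓
  (2) -8 > -9 ✓
  (3) x = 1, target 1 ✓ (second branch holds)
  (4) 1 > -9 ✓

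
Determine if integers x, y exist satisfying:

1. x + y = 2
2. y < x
Yes

Take x = 2, y = 0. Substituting into each constraint:
  (1) 2 + 0 = 2 ✓
  (2) 0 < 2 ✓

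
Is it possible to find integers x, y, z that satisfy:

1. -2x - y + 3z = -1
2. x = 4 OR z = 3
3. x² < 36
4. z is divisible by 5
Yes

Take x = 4, y = 8, z = 5. Substituting into each constraint:
  (1) -2(4) + (-8) + 3(5) = -1 ✓
  (2) x = 4, target 4 ✓ (first branch holds)
  (3) x² = (4)² = 16, and 16 < 36 ✓
  (4) 5 = 5 × 1, remainder 0 ✓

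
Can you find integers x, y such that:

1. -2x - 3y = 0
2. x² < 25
Yes

Take x = 0, y = 0. Substituting into each constraint:
  (1) -2(0) - 3(0) = 0 ✓
  (2) x² = (0)² = 0, and 0 < 25 ✓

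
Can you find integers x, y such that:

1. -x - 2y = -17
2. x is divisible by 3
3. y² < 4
Yes

Take x = 15, y = 1. Substituting into each constraint:
  (1) (-15) - 2(1) = -17 ✓
  (2) 15 = 3 × 5, remainder 0 ✓
  (3) y² = (1)² = 1, and 1 < 4 ✓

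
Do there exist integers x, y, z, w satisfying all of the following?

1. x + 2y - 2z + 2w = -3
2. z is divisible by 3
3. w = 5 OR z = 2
Yes

Take x = -13, y = 0, z = 0, w = 5. Substituting into each constraint:
  (1) (-13) + 2(0) - 2(0) + 2(5) = -3 ✓
  (2) 0 = 3 × 0, remainder 0 ✓
  (3) w = 5, target 5 ✓ (first branch holds)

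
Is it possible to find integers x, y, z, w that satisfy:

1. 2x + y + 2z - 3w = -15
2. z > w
Yes

Take x = 0, y = -18, z = 0, w = -1. Substituting into each constraint:
  (1) 2(0) + (-18) + 2(0) - 3(-1) = -15 ✓
  (2) 0 > -1 ✓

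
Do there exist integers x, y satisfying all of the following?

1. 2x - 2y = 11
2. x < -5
No

Even the single constraint (2x - 2y = 11) is infeasible over the integers.

  - 2x - 2y = 11: every term on the left is divisible by 2, so the LHS ≡ 0 (mod 2), but the RHS 11 is not — no integer solution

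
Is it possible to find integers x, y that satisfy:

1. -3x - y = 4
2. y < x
Yes

Take x = 0, y = -4. Substituting into each constraint:
  (1) -3(0) + 4 = 4 ✓
  (2) -4 < 0 ✓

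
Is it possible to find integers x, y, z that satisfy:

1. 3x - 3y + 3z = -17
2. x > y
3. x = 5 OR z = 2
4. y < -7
No

Even the single constraint (3x - 3y + 3z = -17) is infeasible over the integers.

  - 3x - 3y + 3z = -17: every term on the left is divisible by 3, so the LHS ≡ 0 (mod 3), but the RHS -17 is not — no integer solution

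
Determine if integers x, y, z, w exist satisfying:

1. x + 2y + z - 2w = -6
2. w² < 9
Yes

Take x = -6, y = 0, z = 0, w = 0. Substituting into each constraint:
  (1) (-6) + 2(0) + 0 - 2(0) = -6 ✓
  (2) w² = (0)² = 0, and 0 < 9 ✓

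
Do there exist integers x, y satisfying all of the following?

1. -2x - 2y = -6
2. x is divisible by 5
Yes

Take x = 0, y = 3. Substituting into each constraint:
  (1) -2(0) - 2(3) = -6 ✓
  (2) 0 = 5 × 0, remainder 0 ✓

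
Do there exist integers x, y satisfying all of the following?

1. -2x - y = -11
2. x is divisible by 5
Yes

Take x = 0, y = 11. Substituting into each constraint:
  (1) -2(0) + (-11) = -11 ✓
  (2) 0 = 5 × 0, remainder 0 ✓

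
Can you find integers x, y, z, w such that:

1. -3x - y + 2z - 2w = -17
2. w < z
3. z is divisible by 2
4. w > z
No

A contradictory subset is {w < z, w > z}. No integer assignment can satisfy these jointly:

  - w < z: bounds one variable relative to another variable
  - w > z: bounds one variable relative to another variable

Direct contradiction: z > w and w > z cannot both hold.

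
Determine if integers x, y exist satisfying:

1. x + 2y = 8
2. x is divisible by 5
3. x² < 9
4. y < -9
No

A contradictory subset is {x + 2y = 8, x² < 9, y < -9}. No integer assignment can satisfy these jointly:

  - x + 2y = 8: is a linear equation tying the variables together
  - x² < 9: restricts x to |x| ≤ 2
  - y < -9: bounds one variable relative to a constant

Range argument: with x ∈ [-2, 2], y ∈ [−∞, -10], the left side of the equation is at most -18, but the right side is 8 > -18. No integer solution exists.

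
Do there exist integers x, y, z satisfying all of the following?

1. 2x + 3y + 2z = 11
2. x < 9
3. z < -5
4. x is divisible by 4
Yes

Take x = 0, y = 9, z = -8. Substituting into each constraint:
  (1) 2(0) + 3(9) + 2(-8) = 11 ✓
  (2) 0 < 9 ✓
  (3) -8 < -5 ✓
  (4) 0 = 4 × 0, remainder 0 ✓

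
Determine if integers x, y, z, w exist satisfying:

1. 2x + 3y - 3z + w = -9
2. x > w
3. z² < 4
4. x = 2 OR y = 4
Yes

Take x = 2, y = -4, z = 0, w = -1. Substituting into each constraint:
  (1) 2(2) + 3(-4) - 3(0) + (-1) = -9 ✓
  (2) 2 > -1 ✓
  (3) z² = (0)² = 0, and 0 < 4 ✓
  (4) x = 2, target 2 ✓ (first branch holds)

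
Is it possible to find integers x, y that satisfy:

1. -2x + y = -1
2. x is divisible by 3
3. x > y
Yes

Take x = 0, y = -1. Substituting into each constraint:
  (1) -2(0) + (-1) = -1 ✓
  (2) 0 = 3 × 0, remainder 0 ✓
  (3) 0 > -1 ✓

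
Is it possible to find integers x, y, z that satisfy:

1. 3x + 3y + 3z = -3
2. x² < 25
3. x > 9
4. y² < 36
No

A contradictory subset is {x² < 25, x > 9}. No integer assignment can satisfy these jointly:

  - x² < 25: restricts x to |x| ≤ 4
  - x > 9: bounds one variable relative to a constant

Direct contradiction: the bounds on x require x ≥ 10 and x ≤ 4 simultaneously, which is empty.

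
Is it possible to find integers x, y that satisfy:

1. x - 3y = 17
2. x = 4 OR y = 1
Yes

Take x = 20, y = 1. Substituting into each constraint:
  (1) 20 - 3(1) = 17 ✓
  (2) y = 1, target 1 ✓ (second branch holds)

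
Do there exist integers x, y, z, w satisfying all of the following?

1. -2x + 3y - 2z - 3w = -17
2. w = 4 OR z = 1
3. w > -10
Yes

Take x = 1, y = -1, z = 0, w = 4. Substituting into each constraint:
  (1) -2(1) + 3(-1) - 2(0) - 3(4) = -17 ✓
  (2) w = 4, target 4 ✓ (first branch holds)
  (3) 4 > -10 ✓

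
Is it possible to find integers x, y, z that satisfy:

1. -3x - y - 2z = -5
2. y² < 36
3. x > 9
Yes

Take x = 10, y = 1, z = -13. Substituting into each constraint:
  (1) -3(10) + (-1) - 2(-13) = -5 ✓
  (2) y² = (1)² = 1, and 1 < 36 ✓
  (3) 10 > 9 ✓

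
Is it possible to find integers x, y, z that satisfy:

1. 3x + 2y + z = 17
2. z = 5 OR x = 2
Yes

Take x = 4, y = 0, z = 5. Substituting into each constraint:
  (1) 3(4) + 2(0) + 5 = 17 ✓
  (2) z = 5, target 5 ✓ (first branch holds)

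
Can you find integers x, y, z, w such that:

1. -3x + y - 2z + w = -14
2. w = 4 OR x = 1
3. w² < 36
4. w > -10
Yes

Take x = 1, y = 0, z = 6, w = 1. Substituting into each constraint:
  (1) -3(1) + 0 - 2(6) + 1 = -14 ✓
  (2) x = 1, target 1 ✓ (second branch holds)
  (3) w² = (1)² = 1, and 1 < 36 ✓
  (4) 1 > -10 ✓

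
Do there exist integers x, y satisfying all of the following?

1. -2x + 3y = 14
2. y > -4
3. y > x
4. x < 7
Yes

Take x = 5, y = 8. Substituting into each constraint:
  (1) -2(5) + 3(8) = 14 ✓
  (2) 8 > -4 ✓
  (3) 8 > 5 ✓
  (4) 5 < 7 ✓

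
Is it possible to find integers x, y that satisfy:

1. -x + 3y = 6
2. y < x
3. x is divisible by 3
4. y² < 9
No

A contradictory subset is {-x + 3y = 6, y < x, y² < 9}. No integer assignment can satisfy these jointly:

  - -x + 3y = 6: is a linear equation tying the variables together
  - y < x: bounds one variable relative to another variable
  - y² < 9: restricts y to |y| ≤ 2

The bounds confine y to {-2, -1, 0, 1, 2}. For each value, substitute into the equation:
  • y = -2: the equation forces x = -12, but x > y fails since -12 ≤ -2.
  • y = -1: the equation forces x = -9, but x > y fails since -9 ≤ -1.
  • y = 0: the equation forces x = -6, but x > y fails since -6 ≤ 0.
  • y = 1: the equation forces x = -3, but x > y fails since -3 ≤ 1.
  • y = 2: the equation forces x = 0, but x > y fails since 0 ≤ 2.
Every case fails, so no integer solution exists.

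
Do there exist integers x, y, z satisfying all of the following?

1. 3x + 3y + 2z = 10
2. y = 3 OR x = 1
Yes

Take x = 1, y = 1, z = 2. Substituting into each constraint:
  (1) 3(1) + 3(1) + 2(2) = 10 ✓
  (2) x = 1, target 1 ✓ (second branch holds)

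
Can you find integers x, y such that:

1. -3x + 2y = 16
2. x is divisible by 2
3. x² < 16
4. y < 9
Yes

Take x = 0, y = 8. Substituting into each constraint:
  (1) -3(0) + 2(8) = 16 ✓
  (2) 0 = 2 × 0, remainder 0 ✓
  (3) x² = (0)² = 0, and 0 < 16 ✓
  (4) 8 < 9 ✓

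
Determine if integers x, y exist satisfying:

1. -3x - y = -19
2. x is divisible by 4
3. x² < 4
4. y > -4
Yes

Take x = 0, y = 19. Substituting into each constraint:
  (1) -3(0) + (-19) = -19 ✓
  (2) 0 = 4 × 0, remainder 0 ✓
  (3) x² = (0)² = 0, and 0 < 4 ✓
  (4) 19 > -4 ✓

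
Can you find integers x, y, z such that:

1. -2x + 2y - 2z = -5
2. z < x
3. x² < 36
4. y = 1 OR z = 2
No

Even the single constraint (-2x + 2y - 2z = -5) is infeasible over the integers.

  - -2x + 2y - 2z = -5: every term on the left is divisible by 2, so the LHS ≡ 0 (mod 2), but the RHS -5 is not — no integer solution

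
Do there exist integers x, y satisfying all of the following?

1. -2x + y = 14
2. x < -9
Yes

Take x = -10, y = -6. Substituting into each constraint:
  (1) -2(-10) + (-6) = 14 ✓
  (2) -10 < -9 ✓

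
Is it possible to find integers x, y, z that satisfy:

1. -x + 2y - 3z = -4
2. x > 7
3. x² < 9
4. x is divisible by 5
No

A contradictory subset is {x > 7, x² < 9}. No integer assignment can satisfy these jointly:

  - x > 7: bounds one variable relative to a constant
  - x² < 9: restricts x to |x| ≤ 2

Direct contradiction: the bounds on x require x ≥ 8 and x ≤ 2 simultaneously, which is empty.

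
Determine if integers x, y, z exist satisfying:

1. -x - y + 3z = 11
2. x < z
Yes

Take x = 0, y = -8, z = 1. Substituting into each constraint:
  (1) 0 + 8 + 3(1) = 11 ✓
  (2) 0 < 1 ✓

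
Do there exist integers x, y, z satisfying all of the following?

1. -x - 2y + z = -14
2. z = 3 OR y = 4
Yes

Take x = 0, y = 4, z = -6. Substituting into each constraint:
  (1) 0 - 2(4) + (-6) = -14 ✓
  (2) y = 4, target 4 ✓ (second branch holds)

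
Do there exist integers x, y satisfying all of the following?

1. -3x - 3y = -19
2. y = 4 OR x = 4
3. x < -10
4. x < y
No

Even the single constraint (-3x - 3y = -19) is infeasible over the integers.

  - -3x - 3y = -19: every term on the left is divisible by 3, so the LHS ≡ 0 (mod 3), but the RHS -19 is not — no integer solution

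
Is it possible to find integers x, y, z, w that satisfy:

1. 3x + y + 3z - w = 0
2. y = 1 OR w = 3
Yes

Take x = 1, y = 0, z = 0, w = 3. Substituting into each constraint:
  (1) 3(1) + 0 + 3(0) + (-3) = 0 ✓
  (2) w = 3, target 3 ✓ (second branch holds)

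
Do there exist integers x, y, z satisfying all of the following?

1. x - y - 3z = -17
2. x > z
Yes

Take x = 0, y = 20, z = -1. Substituting into each constraint:
  (1) 0 + (-20) - 3(-1) = -17 ✓
  (2) 0 > -1 ✓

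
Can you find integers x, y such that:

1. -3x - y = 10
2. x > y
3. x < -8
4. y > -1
No

A contradictory subset is {-3x - y = 10, x > y, x < -8}. No integer assignment can satisfy these jointly:

  - -3x - y = 10: is a linear equation tying the variables together
  - x > y: bounds one variable relative to another variable
  - x < -8: bounds one variable relative to a constant

Propagating the comparison: y < x and x ≤ -9 give y ≤ -10. Range argument: with x ∈ [−∞, -9], y ∈ [−∞, -10], the left side of the equation is at least 37, but the right side is 10 < 37. No integer solution exists.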